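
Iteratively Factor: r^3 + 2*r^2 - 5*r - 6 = (r + 1)*(r^2 + r - 6) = (r + 1)*(r + 3)*(r - 2)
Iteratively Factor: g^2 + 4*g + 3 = (g + 3)*(g + 1)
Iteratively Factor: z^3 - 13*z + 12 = (z + 4)*(z^2 - 4*z + 3) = (z - 3)*(z + 4)*(z - 1)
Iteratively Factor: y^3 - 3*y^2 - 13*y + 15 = (y + 3)*(y^2 - 6*y + 5) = (y - 5)*(y + 3)*(y - 1)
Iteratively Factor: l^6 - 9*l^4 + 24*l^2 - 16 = (l + 2)*(l^5 - 2*l^4 - 5*l^3 + 10*l^2 + 4*l - 8) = (l + 1)*(l + 2)*(l^4 - 3*l^3 - 2*l^2 + 12*l - 8) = (l - 2)*(l + 1)*(l + 2)*(l^3 - l^2 - 4*l + 4) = (l - 2)*(l - 1)*(l + 1)*(l + 2)*(l^2 - 4) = (l - 2)*(l - 1)*(l + 1)*(l + 2)^2*(l - 2)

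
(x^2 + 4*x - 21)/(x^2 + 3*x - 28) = (x - 3)/(x - 4)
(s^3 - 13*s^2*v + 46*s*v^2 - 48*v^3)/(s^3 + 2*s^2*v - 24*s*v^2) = (s^3 - 13*s^2*v + 46*s*v^2 - 48*v^3)/(s*(s^2 + 2*s*v - 24*v^2))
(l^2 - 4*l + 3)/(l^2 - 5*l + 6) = (l - 1)/(l - 2)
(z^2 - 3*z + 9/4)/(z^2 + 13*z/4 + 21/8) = 2*(4*z^2 - 12*z + 9)/(8*z^2 + 26*z + 21)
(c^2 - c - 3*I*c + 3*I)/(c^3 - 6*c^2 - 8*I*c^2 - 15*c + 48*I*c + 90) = (c - 1)/(c^2 - c*(6 + 5*I) + 30*I)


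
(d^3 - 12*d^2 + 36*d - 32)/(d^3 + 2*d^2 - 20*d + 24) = (d - 8)/(d + 6)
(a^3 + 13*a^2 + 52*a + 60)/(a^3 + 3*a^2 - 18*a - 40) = (a + 6)/(a - 4)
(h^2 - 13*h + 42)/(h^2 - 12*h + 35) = (h - 6)/(h - 5)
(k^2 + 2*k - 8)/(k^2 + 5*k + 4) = (k - 2)/(k + 1)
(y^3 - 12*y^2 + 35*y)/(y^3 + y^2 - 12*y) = (y^2 - 12*y + 35)/(y^2 + y - 12)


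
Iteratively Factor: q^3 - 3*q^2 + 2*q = (q - 2)*(q^2 - q) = q*(q - 2)*(q - 1)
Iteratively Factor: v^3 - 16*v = (v)*(v^2 - 16) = v*(v - 4)*(v + 4)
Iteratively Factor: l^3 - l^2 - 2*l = (l)*(l^2 - l - 2) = l*(l - 2)*(l + 1)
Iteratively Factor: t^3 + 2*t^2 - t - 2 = (t + 2)*(t^2 - 1) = (t - 1)*(t + 2)*(t + 1)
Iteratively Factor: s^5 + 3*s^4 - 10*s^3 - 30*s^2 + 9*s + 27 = (s - 3)*(s^4 + 6*s^3 + 8*s^2 - 6*s - 9) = (s - 3)*(s + 1)*(s^3 + 5*s^2 + 3*s - 9) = (s - 3)*(s - 1)*(s + 1)*(s^2 + 6*s + 9) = (s - 3)*(s - 1)*(s + 1)*(s + 3)*(s + 3)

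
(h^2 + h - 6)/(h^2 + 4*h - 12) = (h + 3)/(h + 6)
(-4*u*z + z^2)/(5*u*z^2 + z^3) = (-4*u + z)/(z*(5*u + z))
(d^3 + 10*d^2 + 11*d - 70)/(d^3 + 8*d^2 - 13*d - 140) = (d - 2)/(d - 4)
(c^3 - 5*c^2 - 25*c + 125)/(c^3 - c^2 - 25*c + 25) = (c - 5)/(c - 1)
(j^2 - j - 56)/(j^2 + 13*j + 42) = (j - 8)/(j + 6)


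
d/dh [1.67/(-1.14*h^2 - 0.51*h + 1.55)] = (3.8076*h + 0.8517)/(1.14*h^2 + 0.51*h - 1.55)^2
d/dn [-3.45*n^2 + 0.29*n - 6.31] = 0.29 - 6.9*n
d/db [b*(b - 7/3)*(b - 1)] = 3*b^2 - 20*b/3 + 7/3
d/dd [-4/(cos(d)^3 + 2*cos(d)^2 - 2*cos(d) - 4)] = 4*(-3*cos(d)^2 - 4*cos(d) + 2)*sin(d)/((sin(d)^2 + 1)^2*(cos(d) + 2)^2)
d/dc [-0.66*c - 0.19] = -0.660000000000000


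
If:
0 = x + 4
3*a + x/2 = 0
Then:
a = 2/3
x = -4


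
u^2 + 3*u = u*(u + 3)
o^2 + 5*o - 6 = (o - 1)*(o + 6)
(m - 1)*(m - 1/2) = m^2 - 3*m/2 + 1/2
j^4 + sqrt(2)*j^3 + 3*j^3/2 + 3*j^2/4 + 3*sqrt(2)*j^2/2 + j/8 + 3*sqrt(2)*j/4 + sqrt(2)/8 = (j + 1/2)^3*(j + sqrt(2))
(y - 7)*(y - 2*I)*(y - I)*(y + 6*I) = y^4 - 7*y^3 + 3*I*y^3 + 16*y^2 - 21*I*y^2 - 112*y - 12*I*y + 84*I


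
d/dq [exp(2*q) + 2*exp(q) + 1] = 2*(exp(q) + 1)*exp(q)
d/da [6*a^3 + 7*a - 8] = 18*a^2 + 7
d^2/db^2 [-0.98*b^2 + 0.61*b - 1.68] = -1.96000000000000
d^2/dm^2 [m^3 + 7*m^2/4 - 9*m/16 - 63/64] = 6*m + 7/2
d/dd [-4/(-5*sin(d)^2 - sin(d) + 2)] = -4*(10*sin(d) + 1)*cos(d)/(5*sin(d)^2 + sin(d) - 2)^2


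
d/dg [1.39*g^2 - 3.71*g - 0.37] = 2.78*g - 3.71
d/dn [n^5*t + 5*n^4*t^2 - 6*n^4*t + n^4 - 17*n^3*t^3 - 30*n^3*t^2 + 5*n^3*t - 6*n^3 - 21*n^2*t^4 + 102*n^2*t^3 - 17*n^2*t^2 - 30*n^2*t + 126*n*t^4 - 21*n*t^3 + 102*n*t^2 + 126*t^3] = 5*n^4*t + 20*n^3*t^2 - 24*n^3*t + 4*n^3 - 51*n^2*t^3 - 90*n^2*t^2 + 15*n^2*t - 18*n^2 - 42*n*t^4 + 204*n*t^3 - 34*n*t^2 - 60*n*t + 126*t^4 - 21*t^3 + 102*t^2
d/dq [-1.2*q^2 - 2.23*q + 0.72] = -2.4*q - 2.23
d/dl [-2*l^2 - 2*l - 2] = -4*l - 2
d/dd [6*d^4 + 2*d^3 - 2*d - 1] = 24*d^3 + 6*d^2 - 2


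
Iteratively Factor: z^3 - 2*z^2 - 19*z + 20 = (z - 1)*(z^2 - z - 20) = (z - 5)*(z - 1)*(z + 4)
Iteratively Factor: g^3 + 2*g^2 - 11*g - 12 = (g + 1)*(g^2 + g - 12) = (g - 3)*(g + 1)*(g + 4)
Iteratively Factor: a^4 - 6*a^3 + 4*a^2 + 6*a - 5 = (a - 1)*(a^3 - 5*a^2 - a + 5) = (a - 1)*(a + 1)*(a^2 - 6*a + 5) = (a - 1)^2*(a + 1)*(a - 5)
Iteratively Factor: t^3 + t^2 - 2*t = (t)*(t^2 + t - 2) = t*(t - 1)*(t + 2)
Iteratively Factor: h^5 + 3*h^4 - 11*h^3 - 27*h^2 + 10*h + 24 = (h + 1)*(h^4 + 2*h^3 - 13*h^2 - 14*h + 24) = (h - 1)*(h + 1)*(h^3 + 3*h^2 - 10*h - 24) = (h - 1)*(h + 1)*(h + 4)*(h^2 - h - 6) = (h - 3)*(h - 1)*(h + 1)*(h + 4)*(h + 2)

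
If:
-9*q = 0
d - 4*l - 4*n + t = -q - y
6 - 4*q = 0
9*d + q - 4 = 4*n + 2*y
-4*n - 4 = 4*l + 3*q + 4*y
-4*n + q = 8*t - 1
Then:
No Solution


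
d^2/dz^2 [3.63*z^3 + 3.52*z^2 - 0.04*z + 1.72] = 21.78*z + 7.04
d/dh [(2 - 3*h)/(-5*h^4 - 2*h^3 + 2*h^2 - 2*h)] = (-45*h^4 + 28*h^3 + 18*h^2 - 8*h + 4)/(h^2*(25*h^6 + 20*h^5 - 16*h^4 + 12*h^3 + 12*h^2 - 8*h + 4))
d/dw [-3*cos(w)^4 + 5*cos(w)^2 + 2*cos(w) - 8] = 2*(6*cos(w)^3 - 5*cos(w) - 1)*sin(w)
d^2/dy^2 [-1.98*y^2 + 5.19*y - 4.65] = -3.96000000000000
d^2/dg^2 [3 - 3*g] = 0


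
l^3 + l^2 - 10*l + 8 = (l - 2)*(l - 1)*(l + 4)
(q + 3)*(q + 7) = q^2 + 10*q + 21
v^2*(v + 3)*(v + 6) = v^4 + 9*v^3 + 18*v^2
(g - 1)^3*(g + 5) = g^4 + 2*g^3 - 12*g^2 + 14*g - 5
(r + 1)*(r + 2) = r^2 + 3*r + 2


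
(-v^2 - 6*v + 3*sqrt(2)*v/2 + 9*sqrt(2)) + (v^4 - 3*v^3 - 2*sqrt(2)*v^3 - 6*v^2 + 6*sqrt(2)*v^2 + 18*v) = v^4 - 3*v^3 - 2*sqrt(2)*v^3 - 7*v^2 + 6*sqrt(2)*v^2 + 3*sqrt(2)*v/2 + 12*v + 9*sqrt(2)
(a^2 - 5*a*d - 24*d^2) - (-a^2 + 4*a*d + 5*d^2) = 2*a^2 - 9*a*d - 29*d^2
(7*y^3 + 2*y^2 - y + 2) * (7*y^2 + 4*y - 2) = 49*y^5 + 42*y^4 - 13*y^3 + 6*y^2 + 10*y - 4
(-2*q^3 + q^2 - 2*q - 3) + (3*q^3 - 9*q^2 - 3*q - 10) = q^3 - 8*q^2 - 5*q - 13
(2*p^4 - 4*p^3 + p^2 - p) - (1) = 2*p^4 - 4*p^3 + p^2 - p - 1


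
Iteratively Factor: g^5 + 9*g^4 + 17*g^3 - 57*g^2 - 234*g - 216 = (g + 3)*(g^4 + 6*g^3 - g^2 - 54*g - 72) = (g - 3)*(g + 3)*(g^3 + 9*g^2 + 26*g + 24) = (g - 3)*(g + 3)*(g + 4)*(g^2 + 5*g + 6) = (g - 3)*(g + 3)^2*(g + 4)*(g + 2)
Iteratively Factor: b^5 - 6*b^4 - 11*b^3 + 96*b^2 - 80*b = (b)*(b^4 - 6*b^3 - 11*b^2 + 96*b - 80) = b*(b - 1)*(b^3 - 5*b^2 - 16*b + 80) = b*(b - 4)*(b - 1)*(b^2 - b - 20) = b*(b - 4)*(b - 1)*(b + 4)*(b - 5)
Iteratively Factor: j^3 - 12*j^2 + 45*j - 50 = (j - 2)*(j^2 - 10*j + 25) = (j - 5)*(j - 2)*(j - 5)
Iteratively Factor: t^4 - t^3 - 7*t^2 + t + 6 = (t - 1)*(t^3 - 7*t - 6) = (t - 1)*(t + 1)*(t^2 - t - 6) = (t - 1)*(t + 1)*(t + 2)*(t - 3)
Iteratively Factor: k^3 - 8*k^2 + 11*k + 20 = (k - 5)*(k^2 - 3*k - 4) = (k - 5)*(k + 1)*(k - 4)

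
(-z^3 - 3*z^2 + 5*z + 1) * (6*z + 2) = -6*z^4 - 20*z^3 + 24*z^2 + 16*z + 2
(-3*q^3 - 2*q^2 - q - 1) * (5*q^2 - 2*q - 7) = -15*q^5 - 4*q^4 + 20*q^3 + 11*q^2 + 9*q + 7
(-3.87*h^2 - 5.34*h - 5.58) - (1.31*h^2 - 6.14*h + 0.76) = -5.18*h^2 + 0.8*h - 6.34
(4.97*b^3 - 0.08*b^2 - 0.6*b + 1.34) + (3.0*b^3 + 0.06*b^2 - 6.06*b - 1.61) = 7.97*b^3 - 0.02*b^2 - 6.66*b - 0.27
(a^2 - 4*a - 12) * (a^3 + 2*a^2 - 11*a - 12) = a^5 - 2*a^4 - 31*a^3 + 8*a^2 + 180*a + 144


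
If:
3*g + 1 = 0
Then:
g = -1/3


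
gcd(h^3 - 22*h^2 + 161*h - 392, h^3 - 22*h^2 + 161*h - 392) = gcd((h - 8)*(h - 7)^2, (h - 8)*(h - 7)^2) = h^3 - 22*h^2 + 161*h - 392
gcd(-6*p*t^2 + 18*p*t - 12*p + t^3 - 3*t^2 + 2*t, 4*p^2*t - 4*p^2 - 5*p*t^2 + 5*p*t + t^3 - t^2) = t - 1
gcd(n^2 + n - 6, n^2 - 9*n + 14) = n - 2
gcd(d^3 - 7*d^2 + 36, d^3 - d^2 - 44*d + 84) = d - 6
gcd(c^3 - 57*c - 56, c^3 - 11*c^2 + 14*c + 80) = c - 8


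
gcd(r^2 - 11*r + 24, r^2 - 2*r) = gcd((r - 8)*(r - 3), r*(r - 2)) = 1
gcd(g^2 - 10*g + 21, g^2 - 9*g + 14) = g - 7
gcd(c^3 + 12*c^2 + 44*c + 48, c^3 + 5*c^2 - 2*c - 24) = c + 4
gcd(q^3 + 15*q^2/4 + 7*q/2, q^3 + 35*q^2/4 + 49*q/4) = q^2 + 7*q/4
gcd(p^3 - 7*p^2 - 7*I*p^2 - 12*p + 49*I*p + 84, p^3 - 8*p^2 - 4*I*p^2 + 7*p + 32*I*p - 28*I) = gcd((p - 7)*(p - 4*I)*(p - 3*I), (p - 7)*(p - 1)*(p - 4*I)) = p^2 + p*(-7 - 4*I) + 28*I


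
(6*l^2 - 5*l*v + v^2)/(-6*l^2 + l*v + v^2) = (-3*l + v)/(3*l + v)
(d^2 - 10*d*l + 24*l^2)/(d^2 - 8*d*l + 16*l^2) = (d - 6*l)/(d - 4*l)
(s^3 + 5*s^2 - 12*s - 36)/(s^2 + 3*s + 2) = (s^2 + 3*s - 18)/(s + 1)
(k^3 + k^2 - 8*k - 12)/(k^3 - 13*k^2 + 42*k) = (k^3 + k^2 - 8*k - 12)/(k*(k^2 - 13*k + 42))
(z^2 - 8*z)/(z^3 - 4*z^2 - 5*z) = (8 - z)/(-z^2 + 4*z + 5)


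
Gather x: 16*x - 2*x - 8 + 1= 14*x - 7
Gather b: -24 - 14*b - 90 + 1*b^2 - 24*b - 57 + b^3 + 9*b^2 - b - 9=b^3 + 10*b^2 - 39*b - 180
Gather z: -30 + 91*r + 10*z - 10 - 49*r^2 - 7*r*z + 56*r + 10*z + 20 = -49*r^2 + 147*r + z*(20 - 7*r) - 20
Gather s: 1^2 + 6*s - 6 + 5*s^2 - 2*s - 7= 5*s^2 + 4*s - 12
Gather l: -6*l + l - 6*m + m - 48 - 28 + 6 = -5*l - 5*m - 70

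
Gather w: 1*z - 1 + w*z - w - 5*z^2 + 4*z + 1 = w*(z - 1) - 5*z^2 + 5*z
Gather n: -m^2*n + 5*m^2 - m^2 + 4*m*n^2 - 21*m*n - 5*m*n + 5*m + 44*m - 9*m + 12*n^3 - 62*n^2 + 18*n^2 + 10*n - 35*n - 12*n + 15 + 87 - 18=4*m^2 + 40*m + 12*n^3 + n^2*(4*m - 44) + n*(-m^2 - 26*m - 37) + 84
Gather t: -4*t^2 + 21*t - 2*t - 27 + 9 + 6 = -4*t^2 + 19*t - 12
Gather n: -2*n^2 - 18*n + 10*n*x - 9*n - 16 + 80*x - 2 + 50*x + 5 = -2*n^2 + n*(10*x - 27) + 130*x - 13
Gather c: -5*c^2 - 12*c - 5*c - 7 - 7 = -5*c^2 - 17*c - 14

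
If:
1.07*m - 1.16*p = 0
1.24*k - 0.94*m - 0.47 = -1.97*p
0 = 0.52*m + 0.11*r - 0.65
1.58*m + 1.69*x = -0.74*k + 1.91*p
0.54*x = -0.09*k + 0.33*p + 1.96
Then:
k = 10.37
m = -14.12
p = -13.03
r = 72.67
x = -6.06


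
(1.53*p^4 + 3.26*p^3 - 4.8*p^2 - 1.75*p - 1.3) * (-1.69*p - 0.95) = -2.5857*p^5 - 6.9629*p^4 + 5.015*p^3 + 7.5175*p^2 + 3.8595*p + 1.235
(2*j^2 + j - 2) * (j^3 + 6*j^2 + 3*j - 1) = 2*j^5 + 13*j^4 + 10*j^3 - 11*j^2 - 7*j + 2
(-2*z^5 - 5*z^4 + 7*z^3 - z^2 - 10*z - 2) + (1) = -2*z^5 - 5*z^4 + 7*z^3 - z^2 - 10*z - 1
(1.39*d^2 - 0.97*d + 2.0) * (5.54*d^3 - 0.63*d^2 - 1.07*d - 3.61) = 7.7006*d^5 - 6.2495*d^4 + 10.2038*d^3 - 5.24*d^2 + 1.3617*d - 7.22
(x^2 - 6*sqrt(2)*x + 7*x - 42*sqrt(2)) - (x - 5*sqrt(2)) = x^2 - 6*sqrt(2)*x + 6*x - 37*sqrt(2)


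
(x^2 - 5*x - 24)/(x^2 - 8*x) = (x + 3)/x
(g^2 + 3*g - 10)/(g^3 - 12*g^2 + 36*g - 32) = (g + 5)/(g^2 - 10*g + 16)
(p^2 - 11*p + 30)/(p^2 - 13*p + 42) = (p - 5)/(p - 7)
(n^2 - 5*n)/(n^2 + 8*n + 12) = n*(n - 5)/(n^2 + 8*n + 12)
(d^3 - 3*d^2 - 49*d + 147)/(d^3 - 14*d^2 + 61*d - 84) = (d + 7)/(d - 4)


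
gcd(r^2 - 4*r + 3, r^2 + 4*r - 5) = r - 1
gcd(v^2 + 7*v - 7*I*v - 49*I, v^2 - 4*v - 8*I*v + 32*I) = 1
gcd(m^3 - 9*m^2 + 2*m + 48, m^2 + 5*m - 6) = 1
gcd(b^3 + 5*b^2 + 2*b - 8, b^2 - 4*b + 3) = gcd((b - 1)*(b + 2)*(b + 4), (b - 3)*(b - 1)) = b - 1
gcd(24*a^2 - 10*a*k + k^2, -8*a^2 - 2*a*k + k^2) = 4*a - k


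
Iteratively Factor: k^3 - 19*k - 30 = (k + 2)*(k^2 - 2*k - 15) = (k - 5)*(k + 2)*(k + 3)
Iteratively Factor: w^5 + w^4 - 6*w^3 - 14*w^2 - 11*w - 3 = (w - 3)*(w^4 + 4*w^3 + 6*w^2 + 4*w + 1) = (w - 3)*(w + 1)*(w^3 + 3*w^2 + 3*w + 1) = (w - 3)*(w + 1)^2*(w^2 + 2*w + 1) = (w - 3)*(w + 1)^3*(w + 1)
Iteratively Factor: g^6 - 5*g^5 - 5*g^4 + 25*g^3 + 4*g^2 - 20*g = (g - 5)*(g^5 - 5*g^3 + 4*g) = (g - 5)*(g - 1)*(g^4 + g^3 - 4*g^2 - 4*g) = g*(g - 5)*(g - 1)*(g^3 + g^2 - 4*g - 4) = g*(g - 5)*(g - 1)*(g + 2)*(g^2 - g - 2) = g*(g - 5)*(g - 2)*(g - 1)*(g + 2)*(g + 1)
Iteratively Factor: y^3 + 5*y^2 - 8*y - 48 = (y + 4)*(y^2 + y - 12) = (y - 3)*(y + 4)*(y + 4)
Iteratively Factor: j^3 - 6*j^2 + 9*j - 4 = (j - 1)*(j^2 - 5*j + 4) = (j - 4)*(j - 1)*(j - 1)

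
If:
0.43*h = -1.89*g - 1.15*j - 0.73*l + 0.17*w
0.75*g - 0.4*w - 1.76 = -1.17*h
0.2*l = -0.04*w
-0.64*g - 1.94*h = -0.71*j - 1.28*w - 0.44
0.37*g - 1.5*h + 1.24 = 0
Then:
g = 2.91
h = 1.54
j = -3.83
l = -1.12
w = 5.58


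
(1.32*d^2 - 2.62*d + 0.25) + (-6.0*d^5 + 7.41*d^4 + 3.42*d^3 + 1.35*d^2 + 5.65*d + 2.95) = -6.0*d^5 + 7.41*d^4 + 3.42*d^3 + 2.67*d^2 + 3.03*d + 3.2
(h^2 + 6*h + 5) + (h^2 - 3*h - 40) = 2*h^2 + 3*h - 35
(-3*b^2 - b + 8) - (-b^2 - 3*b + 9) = -2*b^2 + 2*b - 1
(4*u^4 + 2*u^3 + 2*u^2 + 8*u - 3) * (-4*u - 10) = -16*u^5 - 48*u^4 - 28*u^3 - 52*u^2 - 68*u + 30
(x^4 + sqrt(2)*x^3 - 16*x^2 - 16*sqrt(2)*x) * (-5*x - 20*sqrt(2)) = -5*x^5 - 25*sqrt(2)*x^4 + 40*x^3 + 400*sqrt(2)*x^2 + 640*x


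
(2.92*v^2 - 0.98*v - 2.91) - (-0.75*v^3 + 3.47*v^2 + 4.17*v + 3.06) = 0.75*v^3 - 0.55*v^2 - 5.15*v - 5.97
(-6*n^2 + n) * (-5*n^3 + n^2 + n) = 30*n^5 - 11*n^4 - 5*n^3 + n^2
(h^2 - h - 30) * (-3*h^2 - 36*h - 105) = -3*h^4 - 33*h^3 + 21*h^2 + 1185*h + 3150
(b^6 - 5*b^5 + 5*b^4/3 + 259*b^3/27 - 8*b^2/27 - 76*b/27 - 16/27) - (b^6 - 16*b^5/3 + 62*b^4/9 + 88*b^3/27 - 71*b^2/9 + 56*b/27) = b^5/3 - 47*b^4/9 + 19*b^3/3 + 205*b^2/27 - 44*b/9 - 16/27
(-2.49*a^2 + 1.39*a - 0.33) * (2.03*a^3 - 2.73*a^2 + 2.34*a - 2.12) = -5.0547*a^5 + 9.6194*a^4 - 10.2912*a^3 + 9.4323*a^2 - 3.719*a + 0.6996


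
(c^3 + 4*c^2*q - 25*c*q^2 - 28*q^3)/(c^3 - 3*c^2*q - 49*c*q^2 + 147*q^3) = (c^2 - 3*c*q - 4*q^2)/(c^2 - 10*c*q + 21*q^2)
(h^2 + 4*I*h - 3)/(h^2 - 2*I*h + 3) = (h + 3*I)/(h - 3*I)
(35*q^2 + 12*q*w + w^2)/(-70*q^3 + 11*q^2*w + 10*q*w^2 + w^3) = -1/(2*q - w)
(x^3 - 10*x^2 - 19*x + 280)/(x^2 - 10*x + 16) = (x^2 - 2*x - 35)/(x - 2)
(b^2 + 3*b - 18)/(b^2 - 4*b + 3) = (b + 6)/(b - 1)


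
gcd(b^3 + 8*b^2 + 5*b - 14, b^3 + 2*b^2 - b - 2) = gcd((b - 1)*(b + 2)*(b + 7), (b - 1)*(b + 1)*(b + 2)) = b^2 + b - 2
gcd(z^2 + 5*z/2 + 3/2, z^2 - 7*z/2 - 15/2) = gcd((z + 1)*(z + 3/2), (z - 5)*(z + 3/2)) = z + 3/2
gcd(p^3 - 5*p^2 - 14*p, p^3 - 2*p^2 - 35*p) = p^2 - 7*p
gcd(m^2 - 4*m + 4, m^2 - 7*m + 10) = m - 2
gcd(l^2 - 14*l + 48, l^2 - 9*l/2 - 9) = l - 6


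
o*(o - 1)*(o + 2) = o^3 + o^2 - 2*o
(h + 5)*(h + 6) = h^2 + 11*h + 30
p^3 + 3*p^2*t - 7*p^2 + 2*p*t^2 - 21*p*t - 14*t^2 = (p - 7)*(p + t)*(p + 2*t)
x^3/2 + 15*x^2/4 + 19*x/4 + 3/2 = (x/2 + 1/2)*(x + 1/2)*(x + 6)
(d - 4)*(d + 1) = d^2 - 3*d - 4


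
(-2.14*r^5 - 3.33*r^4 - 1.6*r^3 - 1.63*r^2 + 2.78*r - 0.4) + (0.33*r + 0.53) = -2.14*r^5 - 3.33*r^4 - 1.6*r^3 - 1.63*r^2 + 3.11*r + 0.13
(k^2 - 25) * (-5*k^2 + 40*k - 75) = -5*k^4 + 40*k^3 + 50*k^2 - 1000*k + 1875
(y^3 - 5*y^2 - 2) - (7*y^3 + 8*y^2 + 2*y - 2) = -6*y^3 - 13*y^2 - 2*y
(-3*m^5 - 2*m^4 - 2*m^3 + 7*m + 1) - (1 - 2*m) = -3*m^5 - 2*m^4 - 2*m^3 + 9*m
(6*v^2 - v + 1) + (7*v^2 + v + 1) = 13*v^2 + 2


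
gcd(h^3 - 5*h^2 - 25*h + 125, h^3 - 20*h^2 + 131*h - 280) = h - 5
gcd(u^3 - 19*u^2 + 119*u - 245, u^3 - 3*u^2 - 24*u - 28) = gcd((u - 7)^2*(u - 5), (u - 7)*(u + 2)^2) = u - 7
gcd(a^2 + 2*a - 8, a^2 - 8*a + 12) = a - 2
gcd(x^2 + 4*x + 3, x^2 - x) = 1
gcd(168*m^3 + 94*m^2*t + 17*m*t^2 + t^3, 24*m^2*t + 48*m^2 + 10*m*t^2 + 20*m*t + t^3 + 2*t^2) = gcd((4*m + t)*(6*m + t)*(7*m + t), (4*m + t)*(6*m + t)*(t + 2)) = 24*m^2 + 10*m*t + t^2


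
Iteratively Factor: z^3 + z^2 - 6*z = (z - 2)*(z^2 + 3*z) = z*(z - 2)*(z + 3)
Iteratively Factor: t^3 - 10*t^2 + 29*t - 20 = (t - 5)*(t^2 - 5*t + 4) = (t - 5)*(t - 1)*(t - 4)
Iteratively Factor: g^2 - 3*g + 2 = (g - 1)*(g - 2)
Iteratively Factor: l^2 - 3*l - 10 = (l + 2)*(l - 5)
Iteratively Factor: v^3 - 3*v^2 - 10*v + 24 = (v + 3)*(v^2 - 6*v + 8) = (v - 4)*(v + 3)*(v - 2)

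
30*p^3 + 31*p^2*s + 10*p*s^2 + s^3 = (2*p + s)*(3*p + s)*(5*p + s)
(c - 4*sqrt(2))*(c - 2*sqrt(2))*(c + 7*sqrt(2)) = c^3 + sqrt(2)*c^2 - 68*c + 112*sqrt(2)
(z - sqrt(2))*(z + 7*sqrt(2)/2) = z^2 + 5*sqrt(2)*z/2 - 7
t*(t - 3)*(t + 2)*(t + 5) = t^4 + 4*t^3 - 11*t^2 - 30*t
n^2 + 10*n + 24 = (n + 4)*(n + 6)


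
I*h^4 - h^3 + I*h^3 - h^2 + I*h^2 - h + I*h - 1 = (h - I)*(h + I)^2*(I*h + I)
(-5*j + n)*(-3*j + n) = 15*j^2 - 8*j*n + n^2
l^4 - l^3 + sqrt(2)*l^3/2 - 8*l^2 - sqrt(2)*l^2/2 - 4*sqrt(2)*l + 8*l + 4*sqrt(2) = (l - 1)*(l - 2*sqrt(2))*(l + sqrt(2)/2)*(l + 2*sqrt(2))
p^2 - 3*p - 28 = (p - 7)*(p + 4)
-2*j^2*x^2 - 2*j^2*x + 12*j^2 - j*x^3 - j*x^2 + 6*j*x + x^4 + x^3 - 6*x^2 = (-2*j + x)*(j + x)*(x - 2)*(x + 3)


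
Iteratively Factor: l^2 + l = (l + 1)*(l)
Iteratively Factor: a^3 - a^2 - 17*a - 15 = (a - 5)*(a^2 + 4*a + 3) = (a - 5)*(a + 1)*(a + 3)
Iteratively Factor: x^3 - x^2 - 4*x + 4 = (x - 2)*(x^2 + x - 2) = (x - 2)*(x + 2)*(x - 1)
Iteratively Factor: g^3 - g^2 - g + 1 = (g + 1)*(g^2 - 2*g + 1) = (g - 1)*(g + 1)*(g - 1)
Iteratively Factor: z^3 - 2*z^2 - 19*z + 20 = (z + 4)*(z^2 - 6*z + 5) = (z - 1)*(z + 4)*(z - 5)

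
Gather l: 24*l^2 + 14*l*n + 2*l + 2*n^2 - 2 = 24*l^2 + l*(14*n + 2) + 2*n^2 - 2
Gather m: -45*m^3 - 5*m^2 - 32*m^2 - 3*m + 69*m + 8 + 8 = -45*m^3 - 37*m^2 + 66*m + 16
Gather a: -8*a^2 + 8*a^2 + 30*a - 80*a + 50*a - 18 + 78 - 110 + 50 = 0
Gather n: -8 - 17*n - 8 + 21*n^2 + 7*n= 21*n^2 - 10*n - 16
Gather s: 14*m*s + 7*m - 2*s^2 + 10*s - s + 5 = 7*m - 2*s^2 + s*(14*m + 9) + 5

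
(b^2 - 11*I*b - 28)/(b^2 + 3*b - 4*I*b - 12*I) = (b - 7*I)/(b + 3)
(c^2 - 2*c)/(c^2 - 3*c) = (c - 2)/(c - 3)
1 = 1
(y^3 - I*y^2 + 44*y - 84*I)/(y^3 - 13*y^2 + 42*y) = (y^3 - I*y^2 + 44*y - 84*I)/(y*(y^2 - 13*y + 42))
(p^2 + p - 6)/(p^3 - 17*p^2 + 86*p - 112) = (p + 3)/(p^2 - 15*p + 56)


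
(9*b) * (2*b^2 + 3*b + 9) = 18*b^3 + 27*b^2 + 81*b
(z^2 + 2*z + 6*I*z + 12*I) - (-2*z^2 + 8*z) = 3*z^2 - 6*z + 6*I*z + 12*I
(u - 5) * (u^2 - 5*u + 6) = u^3 - 10*u^2 + 31*u - 30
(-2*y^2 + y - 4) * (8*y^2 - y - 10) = -16*y^4 + 10*y^3 - 13*y^2 - 6*y + 40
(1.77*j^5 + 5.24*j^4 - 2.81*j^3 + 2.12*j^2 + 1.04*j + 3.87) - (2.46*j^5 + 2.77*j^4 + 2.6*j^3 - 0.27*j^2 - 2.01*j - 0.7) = -0.69*j^5 + 2.47*j^4 - 5.41*j^3 + 2.39*j^2 + 3.05*j + 4.57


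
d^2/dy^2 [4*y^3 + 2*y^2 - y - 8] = 24*y + 4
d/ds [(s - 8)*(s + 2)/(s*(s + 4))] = 2*(5*s^2 + 16*s + 32)/(s^2*(s^2 + 8*s + 16))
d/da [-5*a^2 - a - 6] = -10*a - 1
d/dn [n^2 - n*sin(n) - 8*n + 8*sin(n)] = -n*cos(n) + 2*n - sin(n) + 8*cos(n) - 8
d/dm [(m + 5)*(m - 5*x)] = 2*m - 5*x + 5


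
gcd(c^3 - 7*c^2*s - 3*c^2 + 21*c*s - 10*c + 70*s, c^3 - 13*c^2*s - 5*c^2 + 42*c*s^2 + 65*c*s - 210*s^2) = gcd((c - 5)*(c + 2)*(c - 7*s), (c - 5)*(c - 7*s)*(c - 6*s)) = -c^2 + 7*c*s + 5*c - 35*s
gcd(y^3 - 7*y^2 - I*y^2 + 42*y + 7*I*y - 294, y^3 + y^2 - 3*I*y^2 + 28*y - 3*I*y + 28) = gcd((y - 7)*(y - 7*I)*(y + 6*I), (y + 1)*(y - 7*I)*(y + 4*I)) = y - 7*I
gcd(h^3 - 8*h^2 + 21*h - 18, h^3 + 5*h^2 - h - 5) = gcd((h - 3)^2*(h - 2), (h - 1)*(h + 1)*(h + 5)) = 1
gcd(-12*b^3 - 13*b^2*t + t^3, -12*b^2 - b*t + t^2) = -12*b^2 - b*t + t^2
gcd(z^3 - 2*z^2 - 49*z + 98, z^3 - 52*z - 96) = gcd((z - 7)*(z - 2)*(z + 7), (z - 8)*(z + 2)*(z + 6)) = 1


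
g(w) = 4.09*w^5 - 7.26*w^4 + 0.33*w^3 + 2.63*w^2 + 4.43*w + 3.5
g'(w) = 20.45*w^4 - 29.04*w^3 + 0.99*w^2 + 5.26*w + 4.43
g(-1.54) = -74.55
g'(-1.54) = 219.76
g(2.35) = 104.43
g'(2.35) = 269.07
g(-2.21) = -385.81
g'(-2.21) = 798.92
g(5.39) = 12634.45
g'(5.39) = 12774.45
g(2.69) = 236.81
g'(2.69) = 531.26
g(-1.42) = -51.56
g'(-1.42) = 165.25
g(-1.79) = -147.59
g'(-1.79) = 374.69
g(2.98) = 437.44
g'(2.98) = 873.11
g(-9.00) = -289207.18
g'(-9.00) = 155379.89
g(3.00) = 455.18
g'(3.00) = 901.49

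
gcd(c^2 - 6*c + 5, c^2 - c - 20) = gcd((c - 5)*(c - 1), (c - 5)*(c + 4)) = c - 5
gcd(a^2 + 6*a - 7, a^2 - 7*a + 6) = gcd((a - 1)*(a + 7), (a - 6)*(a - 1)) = a - 1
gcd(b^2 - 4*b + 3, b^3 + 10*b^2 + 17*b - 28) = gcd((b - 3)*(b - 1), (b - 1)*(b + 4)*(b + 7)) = b - 1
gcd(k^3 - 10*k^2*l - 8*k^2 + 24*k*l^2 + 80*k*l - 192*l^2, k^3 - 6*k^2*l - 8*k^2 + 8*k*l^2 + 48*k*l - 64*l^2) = k^2 - 4*k*l - 8*k + 32*l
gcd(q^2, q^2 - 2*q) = q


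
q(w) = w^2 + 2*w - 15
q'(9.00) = 20.00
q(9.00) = 84.00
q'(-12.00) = -22.00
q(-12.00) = 105.00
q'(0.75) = 3.50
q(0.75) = -12.94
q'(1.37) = 4.74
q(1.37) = -10.38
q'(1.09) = 4.18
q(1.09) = -11.63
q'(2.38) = 6.76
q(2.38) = -4.58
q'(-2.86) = -3.72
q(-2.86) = -12.54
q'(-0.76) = 0.48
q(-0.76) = -15.94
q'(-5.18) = -8.36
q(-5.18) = 1.47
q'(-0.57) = 0.86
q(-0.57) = -15.82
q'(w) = 2*w + 2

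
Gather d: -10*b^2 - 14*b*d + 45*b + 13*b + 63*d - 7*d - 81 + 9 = -10*b^2 + 58*b + d*(56 - 14*b) - 72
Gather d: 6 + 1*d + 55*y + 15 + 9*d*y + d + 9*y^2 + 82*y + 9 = d*(9*y + 2) + 9*y^2 + 137*y + 30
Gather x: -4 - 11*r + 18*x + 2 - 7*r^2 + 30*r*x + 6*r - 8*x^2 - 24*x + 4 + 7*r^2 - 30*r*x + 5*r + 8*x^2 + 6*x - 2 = 0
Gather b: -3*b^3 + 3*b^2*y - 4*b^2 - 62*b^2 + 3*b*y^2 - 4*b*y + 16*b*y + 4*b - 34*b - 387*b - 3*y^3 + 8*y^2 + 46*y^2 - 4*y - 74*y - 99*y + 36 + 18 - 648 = -3*b^3 + b^2*(3*y - 66) + b*(3*y^2 + 12*y - 417) - 3*y^3 + 54*y^2 - 177*y - 594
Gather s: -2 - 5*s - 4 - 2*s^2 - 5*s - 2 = -2*s^2 - 10*s - 8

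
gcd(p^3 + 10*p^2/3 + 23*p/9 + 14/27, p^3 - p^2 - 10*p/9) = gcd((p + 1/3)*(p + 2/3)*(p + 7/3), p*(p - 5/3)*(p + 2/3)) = p + 2/3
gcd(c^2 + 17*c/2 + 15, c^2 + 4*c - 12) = c + 6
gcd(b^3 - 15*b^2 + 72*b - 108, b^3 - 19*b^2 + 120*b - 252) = b^2 - 12*b + 36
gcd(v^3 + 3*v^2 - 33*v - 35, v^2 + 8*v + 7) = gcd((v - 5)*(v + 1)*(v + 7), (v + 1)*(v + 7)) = v^2 + 8*v + 7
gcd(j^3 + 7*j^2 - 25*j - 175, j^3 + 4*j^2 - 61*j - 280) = j^2 + 12*j + 35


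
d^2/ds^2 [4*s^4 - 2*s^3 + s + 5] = 12*s*(4*s - 1)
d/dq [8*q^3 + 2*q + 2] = 24*q^2 + 2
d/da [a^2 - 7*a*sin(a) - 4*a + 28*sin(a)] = -7*a*cos(a) + 2*a - 7*sin(a) + 28*cos(a) - 4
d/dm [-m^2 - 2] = -2*m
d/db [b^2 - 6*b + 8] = 2*b - 6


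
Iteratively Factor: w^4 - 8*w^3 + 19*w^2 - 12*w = (w - 1)*(w^3 - 7*w^2 + 12*w) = w*(w - 1)*(w^2 - 7*w + 12) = w*(w - 3)*(w - 1)*(w - 4)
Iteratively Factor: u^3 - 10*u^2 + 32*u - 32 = (u - 4)*(u^2 - 6*u + 8) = (u - 4)^2*(u - 2)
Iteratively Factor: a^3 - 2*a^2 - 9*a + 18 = (a - 3)*(a^2 + a - 6) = (a - 3)*(a - 2)*(a + 3)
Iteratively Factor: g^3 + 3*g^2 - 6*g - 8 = (g + 4)*(g^2 - g - 2) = (g - 2)*(g + 4)*(g + 1)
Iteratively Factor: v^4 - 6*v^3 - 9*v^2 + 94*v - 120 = (v - 3)*(v^3 - 3*v^2 - 18*v + 40) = (v - 3)*(v + 4)*(v^2 - 7*v + 10) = (v - 5)*(v - 3)*(v + 4)*(v - 2)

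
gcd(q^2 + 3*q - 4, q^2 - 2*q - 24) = q + 4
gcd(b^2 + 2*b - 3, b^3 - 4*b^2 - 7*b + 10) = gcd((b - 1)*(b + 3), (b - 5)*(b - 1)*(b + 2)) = b - 1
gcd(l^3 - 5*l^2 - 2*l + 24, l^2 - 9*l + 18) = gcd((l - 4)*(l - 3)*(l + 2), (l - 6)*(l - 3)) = l - 3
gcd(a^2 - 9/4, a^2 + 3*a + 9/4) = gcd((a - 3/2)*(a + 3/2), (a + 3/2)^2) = a + 3/2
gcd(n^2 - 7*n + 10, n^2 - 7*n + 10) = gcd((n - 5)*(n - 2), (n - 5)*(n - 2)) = n^2 - 7*n + 10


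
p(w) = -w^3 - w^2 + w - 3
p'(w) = -3*w^2 - 2*w + 1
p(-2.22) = 0.79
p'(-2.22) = -9.35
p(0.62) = -3.00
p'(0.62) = -1.39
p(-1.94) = -1.40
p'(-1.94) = -6.41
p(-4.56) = 66.47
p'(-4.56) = -52.26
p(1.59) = -7.96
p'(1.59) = -9.76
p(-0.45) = -3.56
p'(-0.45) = 1.29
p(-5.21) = 106.07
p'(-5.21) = -70.01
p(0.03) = -2.97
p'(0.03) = 0.94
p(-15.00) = 3132.00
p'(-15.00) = -644.00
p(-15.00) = 3132.00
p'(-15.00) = -644.00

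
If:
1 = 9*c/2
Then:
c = 2/9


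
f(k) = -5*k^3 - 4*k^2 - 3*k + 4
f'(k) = -15*k^2 - 8*k - 3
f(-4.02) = 276.24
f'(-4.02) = -213.25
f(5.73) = -1085.18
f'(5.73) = -541.33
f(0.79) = -3.33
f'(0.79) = -18.68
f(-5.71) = 821.56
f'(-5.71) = -446.38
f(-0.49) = 5.10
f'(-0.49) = -2.68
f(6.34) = -1450.00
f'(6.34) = -656.65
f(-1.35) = 13.06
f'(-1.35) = -19.54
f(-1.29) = 11.95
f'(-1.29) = -17.64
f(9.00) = -3992.00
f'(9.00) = -1290.00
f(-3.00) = 112.00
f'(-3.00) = -114.00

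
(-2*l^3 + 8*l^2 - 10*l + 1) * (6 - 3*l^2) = 6*l^5 - 24*l^4 + 18*l^3 + 45*l^2 - 60*l + 6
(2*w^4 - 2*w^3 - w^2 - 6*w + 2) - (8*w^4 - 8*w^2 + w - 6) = -6*w^4 - 2*w^3 + 7*w^2 - 7*w + 8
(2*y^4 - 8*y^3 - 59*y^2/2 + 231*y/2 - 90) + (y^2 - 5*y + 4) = 2*y^4 - 8*y^3 - 57*y^2/2 + 221*y/2 - 86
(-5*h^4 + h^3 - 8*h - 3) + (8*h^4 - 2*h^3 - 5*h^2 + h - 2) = 3*h^4 - h^3 - 5*h^2 - 7*h - 5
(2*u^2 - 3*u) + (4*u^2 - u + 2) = 6*u^2 - 4*u + 2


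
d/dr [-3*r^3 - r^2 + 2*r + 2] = -9*r^2 - 2*r + 2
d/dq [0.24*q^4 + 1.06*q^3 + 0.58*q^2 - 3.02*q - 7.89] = 0.96*q^3 + 3.18*q^2 + 1.16*q - 3.02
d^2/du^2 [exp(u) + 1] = exp(u)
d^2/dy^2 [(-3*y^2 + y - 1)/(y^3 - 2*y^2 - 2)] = 2*(-3*y^6 + 3*y^5 - 12*y^4 - 22*y^3 + 36*y^2 - 18*y - 8)/(y^9 - 6*y^8 + 12*y^7 - 14*y^6 + 24*y^5 - 24*y^4 + 12*y^3 - 24*y^2 - 8)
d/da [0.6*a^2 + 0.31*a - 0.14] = 1.2*a + 0.31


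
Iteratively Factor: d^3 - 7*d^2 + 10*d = (d)*(d^2 - 7*d + 10) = d*(d - 2)*(d - 5)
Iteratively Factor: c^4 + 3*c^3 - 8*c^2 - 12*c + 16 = (c + 4)*(c^3 - c^2 - 4*c + 4) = (c + 2)*(c + 4)*(c^2 - 3*c + 2) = (c - 2)*(c + 2)*(c + 4)*(c - 1)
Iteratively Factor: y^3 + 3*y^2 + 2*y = (y)*(y^2 + 3*y + 2) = y*(y + 2)*(y + 1)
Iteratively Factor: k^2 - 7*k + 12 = (k - 4)*(k - 3)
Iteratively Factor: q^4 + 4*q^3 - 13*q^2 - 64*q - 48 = (q + 4)*(q^3 - 13*q - 12) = (q + 1)*(q + 4)*(q^2 - q - 12) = (q - 4)*(q + 1)*(q + 4)*(q + 3)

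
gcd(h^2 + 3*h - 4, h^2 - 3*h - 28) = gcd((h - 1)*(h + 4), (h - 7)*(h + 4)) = h + 4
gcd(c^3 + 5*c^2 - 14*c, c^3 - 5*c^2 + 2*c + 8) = c - 2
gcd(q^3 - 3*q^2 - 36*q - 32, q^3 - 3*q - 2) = q + 1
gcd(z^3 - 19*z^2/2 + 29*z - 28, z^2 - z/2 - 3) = z - 2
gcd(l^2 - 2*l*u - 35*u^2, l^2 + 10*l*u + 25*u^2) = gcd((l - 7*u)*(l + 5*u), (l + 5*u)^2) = l + 5*u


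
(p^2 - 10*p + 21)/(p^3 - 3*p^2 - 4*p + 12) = (p - 7)/(p^2 - 4)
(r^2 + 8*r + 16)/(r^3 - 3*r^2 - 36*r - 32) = (r + 4)/(r^2 - 7*r - 8)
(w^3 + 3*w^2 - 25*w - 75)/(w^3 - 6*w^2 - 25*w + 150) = (w + 3)/(w - 6)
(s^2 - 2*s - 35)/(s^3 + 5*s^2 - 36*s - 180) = (s - 7)/(s^2 - 36)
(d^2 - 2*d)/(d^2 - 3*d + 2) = d/(d - 1)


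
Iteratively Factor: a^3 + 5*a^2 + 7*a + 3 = (a + 1)*(a^2 + 4*a + 3) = (a + 1)*(a + 3)*(a + 1)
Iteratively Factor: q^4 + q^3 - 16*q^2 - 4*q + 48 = (q + 4)*(q^3 - 3*q^2 - 4*q + 12) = (q - 2)*(q + 4)*(q^2 - q - 6) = (q - 3)*(q - 2)*(q + 4)*(q + 2)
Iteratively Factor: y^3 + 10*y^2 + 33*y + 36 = (y + 3)*(y^2 + 7*y + 12) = (y + 3)^2*(y + 4)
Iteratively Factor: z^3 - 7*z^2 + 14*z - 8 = (z - 2)*(z^2 - 5*z + 4) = (z - 2)*(z - 1)*(z - 4)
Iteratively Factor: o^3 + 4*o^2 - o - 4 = (o + 4)*(o^2 - 1) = (o + 1)*(o + 4)*(o - 1)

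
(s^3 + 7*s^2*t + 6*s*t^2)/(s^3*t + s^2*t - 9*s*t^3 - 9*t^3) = s*(s^2 + 7*s*t + 6*t^2)/(t*(s^3 + s^2 - 9*s*t^2 - 9*t^2))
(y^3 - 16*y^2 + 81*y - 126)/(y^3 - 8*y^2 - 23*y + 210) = (y - 3)/(y + 5)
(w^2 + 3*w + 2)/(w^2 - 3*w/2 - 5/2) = 2*(w + 2)/(2*w - 5)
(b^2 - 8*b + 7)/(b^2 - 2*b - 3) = (-b^2 + 8*b - 7)/(-b^2 + 2*b + 3)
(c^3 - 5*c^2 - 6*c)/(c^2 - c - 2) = c*(c - 6)/(c - 2)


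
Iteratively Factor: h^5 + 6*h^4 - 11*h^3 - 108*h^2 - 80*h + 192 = (h - 1)*(h^4 + 7*h^3 - 4*h^2 - 112*h - 192) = (h - 1)*(h + 4)*(h^3 + 3*h^2 - 16*h - 48) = (h - 1)*(h + 3)*(h + 4)*(h^2 - 16) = (h - 1)*(h + 3)*(h + 4)^2*(h - 4)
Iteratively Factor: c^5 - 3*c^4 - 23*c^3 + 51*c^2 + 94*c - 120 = (c + 4)*(c^4 - 7*c^3 + 5*c^2 + 31*c - 30) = (c - 5)*(c + 4)*(c^3 - 2*c^2 - 5*c + 6) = (c - 5)*(c + 2)*(c + 4)*(c^2 - 4*c + 3) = (c - 5)*(c - 3)*(c + 2)*(c + 4)*(c - 1)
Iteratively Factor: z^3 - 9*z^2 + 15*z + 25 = (z - 5)*(z^2 - 4*z - 5) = (z - 5)^2*(z + 1)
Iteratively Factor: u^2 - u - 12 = (u - 4)*(u + 3)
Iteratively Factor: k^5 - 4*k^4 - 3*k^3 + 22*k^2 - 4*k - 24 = (k + 2)*(k^4 - 6*k^3 + 9*k^2 + 4*k - 12) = (k - 3)*(k + 2)*(k^3 - 3*k^2 + 4) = (k - 3)*(k - 2)*(k + 2)*(k^2 - k - 2) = (k - 3)*(k - 2)^2*(k + 2)*(k + 1)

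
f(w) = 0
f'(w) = 0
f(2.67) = 0.00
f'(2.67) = 0.00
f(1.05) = 0.00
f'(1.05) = 0.00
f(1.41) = 0.00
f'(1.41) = 0.00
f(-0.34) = 0.00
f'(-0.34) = 0.00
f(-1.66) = 0.00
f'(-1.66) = 0.00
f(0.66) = 0.00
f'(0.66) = 0.00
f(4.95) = 0.00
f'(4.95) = 0.00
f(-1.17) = 0.00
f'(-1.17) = 0.00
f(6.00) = 0.00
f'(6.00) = 0.00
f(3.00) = 0.00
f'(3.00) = 0.00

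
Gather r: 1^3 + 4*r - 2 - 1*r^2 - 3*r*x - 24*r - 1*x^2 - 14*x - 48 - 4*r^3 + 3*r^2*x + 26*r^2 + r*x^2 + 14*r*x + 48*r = -4*r^3 + r^2*(3*x + 25) + r*(x^2 + 11*x + 28) - x^2 - 14*x - 49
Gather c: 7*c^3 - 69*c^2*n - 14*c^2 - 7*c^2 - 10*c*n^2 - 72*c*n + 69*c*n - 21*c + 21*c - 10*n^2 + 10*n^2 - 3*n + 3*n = 7*c^3 + c^2*(-69*n - 21) + c*(-10*n^2 - 3*n)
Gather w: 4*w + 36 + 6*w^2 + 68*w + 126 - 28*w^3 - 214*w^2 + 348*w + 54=-28*w^3 - 208*w^2 + 420*w + 216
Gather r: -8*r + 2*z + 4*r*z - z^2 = r*(4*z - 8) - z^2 + 2*z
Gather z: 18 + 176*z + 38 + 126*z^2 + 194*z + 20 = 126*z^2 + 370*z + 76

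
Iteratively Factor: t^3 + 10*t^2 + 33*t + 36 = (t + 3)*(t^2 + 7*t + 12) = (t + 3)^2*(t + 4)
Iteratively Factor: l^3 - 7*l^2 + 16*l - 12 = (l - 2)*(l^2 - 5*l + 6) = (l - 2)^2*(l - 3)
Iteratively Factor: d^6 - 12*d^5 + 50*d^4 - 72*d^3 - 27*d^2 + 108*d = (d - 3)*(d^5 - 9*d^4 + 23*d^3 - 3*d^2 - 36*d) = d*(d - 3)*(d^4 - 9*d^3 + 23*d^2 - 3*d - 36) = d*(d - 3)^2*(d^3 - 6*d^2 + 5*d + 12) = d*(d - 3)^2*(d + 1)*(d^2 - 7*d + 12) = d*(d - 3)^3*(d + 1)*(d - 4)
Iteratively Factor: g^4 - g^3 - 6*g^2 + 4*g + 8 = (g + 2)*(g^3 - 3*g^2 + 4) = (g - 2)*(g + 2)*(g^2 - g - 2) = (g - 2)^2*(g + 2)*(g + 1)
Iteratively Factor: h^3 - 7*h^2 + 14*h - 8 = (h - 1)*(h^2 - 6*h + 8) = (h - 2)*(h - 1)*(h - 4)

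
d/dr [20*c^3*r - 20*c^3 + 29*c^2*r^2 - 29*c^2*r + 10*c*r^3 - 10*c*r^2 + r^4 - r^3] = 20*c^3 + 58*c^2*r - 29*c^2 + 30*c*r^2 - 20*c*r + 4*r^3 - 3*r^2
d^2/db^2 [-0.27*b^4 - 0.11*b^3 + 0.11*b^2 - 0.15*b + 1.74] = -3.24*b^2 - 0.66*b + 0.22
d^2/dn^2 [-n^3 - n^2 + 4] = -6*n - 2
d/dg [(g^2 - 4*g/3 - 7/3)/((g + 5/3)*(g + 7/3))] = 48*(9*g^2 + 21*g + 7)/(81*g^4 + 648*g^3 + 1926*g^2 + 2520*g + 1225)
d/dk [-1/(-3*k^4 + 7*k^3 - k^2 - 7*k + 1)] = (-12*k^3 + 21*k^2 - 2*k - 7)/(3*k^4 - 7*k^3 + k^2 + 7*k - 1)^2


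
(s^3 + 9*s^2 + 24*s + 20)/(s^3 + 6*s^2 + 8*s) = (s^2 + 7*s + 10)/(s*(s + 4))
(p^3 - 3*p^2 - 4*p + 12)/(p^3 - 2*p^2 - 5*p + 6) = (p - 2)/(p - 1)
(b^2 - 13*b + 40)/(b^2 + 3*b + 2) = (b^2 - 13*b + 40)/(b^2 + 3*b + 2)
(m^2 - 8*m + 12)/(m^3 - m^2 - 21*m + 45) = (m^2 - 8*m + 12)/(m^3 - m^2 - 21*m + 45)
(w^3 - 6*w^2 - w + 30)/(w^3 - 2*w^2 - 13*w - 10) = (w - 3)/(w + 1)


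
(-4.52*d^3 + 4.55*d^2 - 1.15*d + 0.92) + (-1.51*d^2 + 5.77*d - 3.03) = -4.52*d^3 + 3.04*d^2 + 4.62*d - 2.11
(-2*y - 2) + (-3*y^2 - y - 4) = -3*y^2 - 3*y - 6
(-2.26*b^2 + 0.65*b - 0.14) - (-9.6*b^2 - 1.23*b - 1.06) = 7.34*b^2 + 1.88*b + 0.92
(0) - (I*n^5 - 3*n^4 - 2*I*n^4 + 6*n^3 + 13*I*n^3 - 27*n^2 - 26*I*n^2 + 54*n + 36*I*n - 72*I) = -I*n^5 + 3*n^4 + 2*I*n^4 - 6*n^3 - 13*I*n^3 + 27*n^2 + 26*I*n^2 - 54*n - 36*I*n + 72*I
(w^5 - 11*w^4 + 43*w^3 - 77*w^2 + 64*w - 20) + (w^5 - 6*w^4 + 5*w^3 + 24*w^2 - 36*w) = 2*w^5 - 17*w^4 + 48*w^3 - 53*w^2 + 28*w - 20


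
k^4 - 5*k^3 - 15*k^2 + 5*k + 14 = (k - 7)*(k - 1)*(k + 1)*(k + 2)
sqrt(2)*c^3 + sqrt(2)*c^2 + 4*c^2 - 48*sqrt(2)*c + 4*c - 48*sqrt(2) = (c - 4*sqrt(2))*(c + 6*sqrt(2))*(sqrt(2)*c + sqrt(2))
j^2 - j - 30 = (j - 6)*(j + 5)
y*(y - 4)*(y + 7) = y^3 + 3*y^2 - 28*y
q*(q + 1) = q^2 + q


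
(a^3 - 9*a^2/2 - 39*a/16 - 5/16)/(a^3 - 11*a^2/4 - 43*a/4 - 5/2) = (a + 1/4)/(a + 2)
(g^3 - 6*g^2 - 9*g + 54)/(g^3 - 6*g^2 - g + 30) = (g^2 - 3*g - 18)/(g^2 - 3*g - 10)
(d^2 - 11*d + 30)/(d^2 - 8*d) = (d^2 - 11*d + 30)/(d*(d - 8))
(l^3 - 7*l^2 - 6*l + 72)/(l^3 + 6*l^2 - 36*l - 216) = (l^2 - l - 12)/(l^2 + 12*l + 36)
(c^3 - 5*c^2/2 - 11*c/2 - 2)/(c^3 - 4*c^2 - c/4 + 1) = 2*(c + 1)/(2*c - 1)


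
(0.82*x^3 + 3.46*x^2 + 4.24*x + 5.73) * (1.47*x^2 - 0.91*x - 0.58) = 1.2054*x^5 + 4.34*x^4 + 2.6086*x^3 + 2.5579*x^2 - 7.6735*x - 3.3234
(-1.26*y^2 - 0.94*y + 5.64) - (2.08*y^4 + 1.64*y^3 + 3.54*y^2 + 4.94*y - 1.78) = -2.08*y^4 - 1.64*y^3 - 4.8*y^2 - 5.88*y + 7.42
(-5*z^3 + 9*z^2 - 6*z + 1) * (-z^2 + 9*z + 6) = 5*z^5 - 54*z^4 + 57*z^3 - z^2 - 27*z + 6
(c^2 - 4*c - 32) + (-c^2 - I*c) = -4*c - I*c - 32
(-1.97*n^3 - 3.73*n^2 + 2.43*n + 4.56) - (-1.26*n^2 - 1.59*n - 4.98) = -1.97*n^3 - 2.47*n^2 + 4.02*n + 9.54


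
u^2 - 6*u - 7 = (u - 7)*(u + 1)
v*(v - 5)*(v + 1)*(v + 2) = v^4 - 2*v^3 - 13*v^2 - 10*v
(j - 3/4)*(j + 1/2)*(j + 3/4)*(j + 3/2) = j^4 + 2*j^3 + 3*j^2/16 - 9*j/8 - 27/64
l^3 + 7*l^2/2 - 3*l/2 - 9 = (l - 3/2)*(l + 2)*(l + 3)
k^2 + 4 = (k - 2*I)*(k + 2*I)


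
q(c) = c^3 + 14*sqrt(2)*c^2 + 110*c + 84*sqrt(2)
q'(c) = 3*c^2 + 28*sqrt(2)*c + 110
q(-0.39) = 78.85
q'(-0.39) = 95.01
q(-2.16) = -36.51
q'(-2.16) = 38.47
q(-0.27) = 90.52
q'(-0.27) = 99.53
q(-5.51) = -53.49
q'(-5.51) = -17.10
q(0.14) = 134.58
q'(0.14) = 115.60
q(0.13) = 133.43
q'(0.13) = 115.20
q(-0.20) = 97.58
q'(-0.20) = 102.20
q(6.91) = 2154.20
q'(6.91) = 526.87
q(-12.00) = -78.15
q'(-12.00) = 66.82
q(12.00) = 6017.85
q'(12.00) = 1017.18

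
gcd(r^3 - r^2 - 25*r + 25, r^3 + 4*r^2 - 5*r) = r^2 + 4*r - 5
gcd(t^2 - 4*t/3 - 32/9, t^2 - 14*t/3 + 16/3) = t - 8/3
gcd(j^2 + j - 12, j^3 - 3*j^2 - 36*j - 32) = j + 4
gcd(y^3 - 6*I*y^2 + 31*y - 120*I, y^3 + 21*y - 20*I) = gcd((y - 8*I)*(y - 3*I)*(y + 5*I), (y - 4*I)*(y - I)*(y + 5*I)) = y + 5*I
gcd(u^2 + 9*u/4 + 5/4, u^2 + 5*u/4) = u + 5/4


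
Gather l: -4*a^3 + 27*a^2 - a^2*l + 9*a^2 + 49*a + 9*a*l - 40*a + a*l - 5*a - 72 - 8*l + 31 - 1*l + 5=-4*a^3 + 36*a^2 + 4*a + l*(-a^2 + 10*a - 9) - 36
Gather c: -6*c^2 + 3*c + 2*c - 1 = -6*c^2 + 5*c - 1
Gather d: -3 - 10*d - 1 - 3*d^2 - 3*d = -3*d^2 - 13*d - 4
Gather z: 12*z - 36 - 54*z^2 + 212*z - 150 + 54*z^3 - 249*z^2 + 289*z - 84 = 54*z^3 - 303*z^2 + 513*z - 270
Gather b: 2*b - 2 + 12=2*b + 10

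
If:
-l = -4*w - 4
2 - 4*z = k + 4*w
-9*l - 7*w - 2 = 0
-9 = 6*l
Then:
No Solution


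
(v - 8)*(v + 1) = v^2 - 7*v - 8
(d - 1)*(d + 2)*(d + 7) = d^3 + 8*d^2 + 5*d - 14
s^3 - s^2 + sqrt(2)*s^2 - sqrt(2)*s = s*(s - 1)*(s + sqrt(2))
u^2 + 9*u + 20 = (u + 4)*(u + 5)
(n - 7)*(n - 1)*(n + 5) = n^3 - 3*n^2 - 33*n + 35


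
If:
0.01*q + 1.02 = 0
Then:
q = -102.00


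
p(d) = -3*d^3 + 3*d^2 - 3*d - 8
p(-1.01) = 1.18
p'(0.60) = -2.64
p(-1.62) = 17.49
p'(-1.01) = -18.24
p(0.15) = -8.39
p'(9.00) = -678.00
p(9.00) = -1979.00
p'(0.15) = -2.30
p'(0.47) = -2.17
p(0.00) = -8.00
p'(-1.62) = -36.34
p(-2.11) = 39.87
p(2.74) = -55.41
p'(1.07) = -6.88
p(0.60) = -9.37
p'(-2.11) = -55.73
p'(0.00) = -3.00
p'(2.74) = -54.13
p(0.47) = -9.06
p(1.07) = -11.45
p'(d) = -9*d^2 + 6*d - 3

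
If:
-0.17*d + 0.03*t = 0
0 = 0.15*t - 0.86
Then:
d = 1.01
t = 5.73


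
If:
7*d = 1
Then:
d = 1/7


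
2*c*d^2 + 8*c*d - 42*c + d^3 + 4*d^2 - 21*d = (2*c + d)*(d - 3)*(d + 7)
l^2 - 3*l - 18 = (l - 6)*(l + 3)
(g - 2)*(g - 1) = g^2 - 3*g + 2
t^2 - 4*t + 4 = (t - 2)^2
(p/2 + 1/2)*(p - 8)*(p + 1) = p^3/2 - 3*p^2 - 15*p/2 - 4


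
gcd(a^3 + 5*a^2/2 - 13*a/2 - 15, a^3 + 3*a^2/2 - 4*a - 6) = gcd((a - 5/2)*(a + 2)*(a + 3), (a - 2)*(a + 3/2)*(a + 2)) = a + 2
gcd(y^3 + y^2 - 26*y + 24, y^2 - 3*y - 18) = 1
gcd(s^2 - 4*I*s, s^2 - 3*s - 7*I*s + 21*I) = 1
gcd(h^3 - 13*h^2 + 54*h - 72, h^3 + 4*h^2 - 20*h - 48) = h - 4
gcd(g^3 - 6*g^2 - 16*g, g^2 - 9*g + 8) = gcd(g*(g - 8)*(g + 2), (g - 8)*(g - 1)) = g - 8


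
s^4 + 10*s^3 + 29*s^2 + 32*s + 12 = (s + 1)^2*(s + 2)*(s + 6)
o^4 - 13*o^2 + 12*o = o*(o - 3)*(o - 1)*(o + 4)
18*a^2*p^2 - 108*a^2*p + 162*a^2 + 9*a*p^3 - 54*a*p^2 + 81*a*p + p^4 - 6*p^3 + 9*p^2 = (3*a + p)*(6*a + p)*(p - 3)^2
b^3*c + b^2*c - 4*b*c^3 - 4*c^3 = (b - 2*c)*(b + 2*c)*(b*c + c)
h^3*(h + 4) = h^4 + 4*h^3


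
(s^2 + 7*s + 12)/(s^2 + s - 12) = (s + 3)/(s - 3)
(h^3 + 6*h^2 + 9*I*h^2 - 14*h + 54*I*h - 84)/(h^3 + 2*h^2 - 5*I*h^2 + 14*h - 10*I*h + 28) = (h^2 + h*(6 + 7*I) + 42*I)/(h^2 + h*(2 - 7*I) - 14*I)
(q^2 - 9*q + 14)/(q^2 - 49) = (q - 2)/(q + 7)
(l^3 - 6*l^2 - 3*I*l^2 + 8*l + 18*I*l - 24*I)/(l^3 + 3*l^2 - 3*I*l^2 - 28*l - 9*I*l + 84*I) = (l - 2)/(l + 7)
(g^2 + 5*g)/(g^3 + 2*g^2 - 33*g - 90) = g/(g^2 - 3*g - 18)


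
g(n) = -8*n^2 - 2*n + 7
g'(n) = -16*n - 2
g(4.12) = -137.04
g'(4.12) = -67.92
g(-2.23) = -28.32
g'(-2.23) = 33.68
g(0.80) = 0.28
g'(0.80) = -14.80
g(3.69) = -109.31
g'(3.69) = -61.04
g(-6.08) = -276.57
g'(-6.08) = 95.28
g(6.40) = -333.48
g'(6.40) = -104.40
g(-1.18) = -1.78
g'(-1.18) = 16.88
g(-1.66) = -11.72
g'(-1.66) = 24.56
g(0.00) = 7.00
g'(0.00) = -2.00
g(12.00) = -1169.00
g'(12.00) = -194.00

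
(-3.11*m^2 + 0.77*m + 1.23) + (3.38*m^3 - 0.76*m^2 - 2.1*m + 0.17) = 3.38*m^3 - 3.87*m^2 - 1.33*m + 1.4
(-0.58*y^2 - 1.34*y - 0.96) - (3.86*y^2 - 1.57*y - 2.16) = -4.44*y^2 + 0.23*y + 1.2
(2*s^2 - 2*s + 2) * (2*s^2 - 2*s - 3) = 4*s^4 - 8*s^3 + 2*s^2 + 2*s - 6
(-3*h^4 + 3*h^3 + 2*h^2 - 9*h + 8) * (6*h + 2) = -18*h^5 + 12*h^4 + 18*h^3 - 50*h^2 + 30*h + 16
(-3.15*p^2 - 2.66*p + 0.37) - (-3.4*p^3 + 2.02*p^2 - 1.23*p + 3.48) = 3.4*p^3 - 5.17*p^2 - 1.43*p - 3.11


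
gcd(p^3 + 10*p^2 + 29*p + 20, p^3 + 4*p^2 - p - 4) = p^2 + 5*p + 4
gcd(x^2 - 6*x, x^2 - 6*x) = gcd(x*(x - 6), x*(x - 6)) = x^2 - 6*x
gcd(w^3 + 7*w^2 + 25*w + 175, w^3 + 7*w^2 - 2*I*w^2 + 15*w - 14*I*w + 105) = w^2 + w*(7 - 5*I) - 35*I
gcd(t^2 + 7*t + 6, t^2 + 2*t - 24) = t + 6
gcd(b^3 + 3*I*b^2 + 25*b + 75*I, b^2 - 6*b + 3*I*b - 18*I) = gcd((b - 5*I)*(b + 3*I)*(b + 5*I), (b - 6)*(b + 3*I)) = b + 3*I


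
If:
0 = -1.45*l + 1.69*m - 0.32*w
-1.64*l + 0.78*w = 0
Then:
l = 0.475609756097561*w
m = 0.597416654639919*w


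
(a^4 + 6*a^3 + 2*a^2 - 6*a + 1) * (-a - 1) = -a^5 - 7*a^4 - 8*a^3 + 4*a^2 + 5*a - 1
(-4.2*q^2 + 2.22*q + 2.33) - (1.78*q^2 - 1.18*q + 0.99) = -5.98*q^2 + 3.4*q + 1.34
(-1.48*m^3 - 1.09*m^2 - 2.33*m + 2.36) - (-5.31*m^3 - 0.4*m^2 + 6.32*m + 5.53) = 3.83*m^3 - 0.69*m^2 - 8.65*m - 3.17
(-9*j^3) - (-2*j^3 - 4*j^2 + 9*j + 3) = -7*j^3 + 4*j^2 - 9*j - 3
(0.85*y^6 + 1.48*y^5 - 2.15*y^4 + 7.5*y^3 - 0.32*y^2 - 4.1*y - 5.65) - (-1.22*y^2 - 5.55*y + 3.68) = 0.85*y^6 + 1.48*y^5 - 2.15*y^4 + 7.5*y^3 + 0.9*y^2 + 1.45*y - 9.33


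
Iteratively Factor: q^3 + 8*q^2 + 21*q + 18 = (q + 3)*(q^2 + 5*q + 6) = (q + 2)*(q + 3)*(q + 3)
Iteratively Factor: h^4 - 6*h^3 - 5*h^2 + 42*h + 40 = (h - 5)*(h^3 - h^2 - 10*h - 8) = (h - 5)*(h + 1)*(h^2 - 2*h - 8) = (h - 5)*(h + 1)*(h + 2)*(h - 4)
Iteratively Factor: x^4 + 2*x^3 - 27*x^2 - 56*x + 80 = (x + 4)*(x^3 - 2*x^2 - 19*x + 20) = (x - 5)*(x + 4)*(x^2 + 3*x - 4) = (x - 5)*(x + 4)^2*(x - 1)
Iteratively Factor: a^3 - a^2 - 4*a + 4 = (a - 1)*(a^2 - 4) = (a - 2)*(a - 1)*(a + 2)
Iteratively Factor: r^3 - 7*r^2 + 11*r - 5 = (r - 1)*(r^2 - 6*r + 5) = (r - 5)*(r - 1)*(r - 1)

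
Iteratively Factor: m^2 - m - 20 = (m + 4)*(m - 5)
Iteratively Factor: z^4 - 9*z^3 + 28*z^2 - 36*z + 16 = (z - 4)*(z^3 - 5*z^2 + 8*z - 4) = (z - 4)*(z - 1)*(z^2 - 4*z + 4) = (z - 4)*(z - 2)*(z - 1)*(z - 2)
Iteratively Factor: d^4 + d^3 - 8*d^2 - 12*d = (d)*(d^3 + d^2 - 8*d - 12) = d*(d - 3)*(d^2 + 4*d + 4) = d*(d - 3)*(d + 2)*(d + 2)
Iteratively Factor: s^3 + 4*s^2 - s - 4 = (s + 1)*(s^2 + 3*s - 4) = (s + 1)*(s + 4)*(s - 1)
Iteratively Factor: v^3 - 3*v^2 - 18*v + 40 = (v + 4)*(v^2 - 7*v + 10) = (v - 5)*(v + 4)*(v - 2)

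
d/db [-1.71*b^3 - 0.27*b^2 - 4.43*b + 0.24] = -5.13*b^2 - 0.54*b - 4.43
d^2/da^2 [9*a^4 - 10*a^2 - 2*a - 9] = 108*a^2 - 20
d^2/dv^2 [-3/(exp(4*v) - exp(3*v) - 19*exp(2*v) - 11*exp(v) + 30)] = 3*(2*(-4*exp(3*v) + 3*exp(2*v) + 38*exp(v) + 11)^2*exp(v) + (16*exp(3*v) - 9*exp(2*v) - 76*exp(v) - 11)*(-exp(4*v) + exp(3*v) + 19*exp(2*v) + 11*exp(v) - 30))*exp(v)/(-exp(4*v) + exp(3*v) + 19*exp(2*v) + 11*exp(v) - 30)^3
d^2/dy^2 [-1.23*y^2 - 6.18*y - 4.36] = -2.46000000000000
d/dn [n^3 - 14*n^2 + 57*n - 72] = 3*n^2 - 28*n + 57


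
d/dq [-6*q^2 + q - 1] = 1 - 12*q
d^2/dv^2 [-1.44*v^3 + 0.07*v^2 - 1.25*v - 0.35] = 0.14 - 8.64*v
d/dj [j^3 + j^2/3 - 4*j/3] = 3*j^2 + 2*j/3 - 4/3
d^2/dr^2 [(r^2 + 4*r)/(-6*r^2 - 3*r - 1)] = 2*(-126*r^3 + 18*r^2 + 72*r + 11)/(216*r^6 + 324*r^5 + 270*r^4 + 135*r^3 + 45*r^2 + 9*r + 1)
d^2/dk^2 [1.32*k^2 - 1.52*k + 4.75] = 2.64000000000000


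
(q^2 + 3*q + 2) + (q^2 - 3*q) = 2*q^2 + 2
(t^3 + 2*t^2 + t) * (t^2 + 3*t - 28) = t^5 + 5*t^4 - 21*t^3 - 53*t^2 - 28*t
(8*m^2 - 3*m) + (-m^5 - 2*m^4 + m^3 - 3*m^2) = -m^5 - 2*m^4 + m^3 + 5*m^2 - 3*m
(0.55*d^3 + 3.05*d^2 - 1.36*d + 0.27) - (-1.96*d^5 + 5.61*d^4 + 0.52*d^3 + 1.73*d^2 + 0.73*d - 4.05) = 1.96*d^5 - 5.61*d^4 + 0.03*d^3 + 1.32*d^2 - 2.09*d + 4.32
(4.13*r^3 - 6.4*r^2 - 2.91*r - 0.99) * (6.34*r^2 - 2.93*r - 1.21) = 26.1842*r^5 - 52.6769*r^4 - 4.6947*r^3 + 9.9937*r^2 + 6.4218*r + 1.1979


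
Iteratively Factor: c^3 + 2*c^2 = (c + 2)*(c^2) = c*(c + 2)*(c)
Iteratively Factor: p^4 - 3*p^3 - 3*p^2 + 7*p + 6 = (p + 1)*(p^3 - 4*p^2 + p + 6) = (p - 3)*(p + 1)*(p^2 - p - 2) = (p - 3)*(p - 2)*(p + 1)*(p + 1)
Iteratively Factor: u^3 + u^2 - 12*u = (u - 3)*(u^2 + 4*u) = (u - 3)*(u + 4)*(u)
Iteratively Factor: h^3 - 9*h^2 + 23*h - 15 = (h - 3)*(h^2 - 6*h + 5) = (h - 3)*(h - 1)*(h - 5)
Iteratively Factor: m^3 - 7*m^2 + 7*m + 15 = (m - 5)*(m^2 - 2*m - 3) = (m - 5)*(m + 1)*(m - 3)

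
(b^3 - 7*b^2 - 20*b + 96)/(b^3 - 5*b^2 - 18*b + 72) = (b - 8)/(b - 6)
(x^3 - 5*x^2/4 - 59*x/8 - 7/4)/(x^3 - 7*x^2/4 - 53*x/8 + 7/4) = (4*x + 1)/(4*x - 1)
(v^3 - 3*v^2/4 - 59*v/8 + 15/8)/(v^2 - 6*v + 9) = (8*v^2 + 18*v - 5)/(8*(v - 3))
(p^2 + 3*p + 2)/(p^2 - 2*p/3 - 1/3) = 3*(p^2 + 3*p + 2)/(3*p^2 - 2*p - 1)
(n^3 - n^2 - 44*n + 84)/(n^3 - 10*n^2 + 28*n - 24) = (n + 7)/(n - 2)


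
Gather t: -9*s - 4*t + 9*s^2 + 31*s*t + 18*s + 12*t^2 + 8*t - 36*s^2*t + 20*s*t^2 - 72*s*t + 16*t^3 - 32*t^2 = 9*s^2 + 9*s + 16*t^3 + t^2*(20*s - 20) + t*(-36*s^2 - 41*s + 4)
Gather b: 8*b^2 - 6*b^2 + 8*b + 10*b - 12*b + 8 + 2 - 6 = 2*b^2 + 6*b + 4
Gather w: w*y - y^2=w*y - y^2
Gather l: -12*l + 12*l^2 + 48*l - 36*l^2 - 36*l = -24*l^2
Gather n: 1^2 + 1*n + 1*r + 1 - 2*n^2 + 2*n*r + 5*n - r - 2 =-2*n^2 + n*(2*r + 6)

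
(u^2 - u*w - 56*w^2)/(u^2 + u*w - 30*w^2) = (u^2 - u*w - 56*w^2)/(u^2 + u*w - 30*w^2)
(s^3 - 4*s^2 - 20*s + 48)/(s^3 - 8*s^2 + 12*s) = (s + 4)/s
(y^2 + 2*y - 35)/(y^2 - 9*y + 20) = (y + 7)/(y - 4)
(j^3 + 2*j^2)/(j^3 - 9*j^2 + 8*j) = j*(j + 2)/(j^2 - 9*j + 8)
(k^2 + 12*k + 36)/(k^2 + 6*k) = (k + 6)/k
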